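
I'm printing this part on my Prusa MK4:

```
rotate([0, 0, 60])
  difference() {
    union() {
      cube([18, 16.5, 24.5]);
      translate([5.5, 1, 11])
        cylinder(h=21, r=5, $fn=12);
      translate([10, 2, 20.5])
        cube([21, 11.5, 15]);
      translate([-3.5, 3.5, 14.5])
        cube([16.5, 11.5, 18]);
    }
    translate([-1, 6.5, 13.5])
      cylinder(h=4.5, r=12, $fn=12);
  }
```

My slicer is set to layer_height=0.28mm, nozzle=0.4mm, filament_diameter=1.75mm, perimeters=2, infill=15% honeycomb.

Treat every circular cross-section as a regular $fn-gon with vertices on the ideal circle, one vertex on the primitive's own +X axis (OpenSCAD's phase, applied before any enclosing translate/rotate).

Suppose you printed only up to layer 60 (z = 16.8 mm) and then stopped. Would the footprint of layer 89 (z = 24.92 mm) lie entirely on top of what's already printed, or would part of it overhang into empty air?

part overhangs

Compare the two slices. At z = 16.8: the cube is present — its section is the full 18×16.5 rectangle (area 297.00 mm²); the r=5 cylinder at (5.5, 1) gives a regular 12-gon of circumradius 5 (constant along its height) (area = (12/2)·5.000²·sin(360°/12) = 75.00 mm²); the cube at (10, 2) is not intersected at this z (z outside [20.5, 35.5]); the 16.5×11.5 cube at (-3.5, 3.5) contributes its full rectangle (area 189.75 mm²); Combining (union): the regions partially overlap — summed areas 561.75 mm² minus the doubly-counted overlap 196.73 mm² gives 365.02 mm² — area = 365.02 mm²; the cylinder at (-1, 6.5): section is a regular 12-gon, circumradius r=12 (area = (12/2)·12.000²·sin(360°/12) = 432.00 mm²); After the difference (first − rest): starting from the result so far (365.02 mm²), the r=12 cylinder at (-1, 6.5) partially overlaps it — only the 216.24 mm² overlap (of its 432.00 mm²) is removed, clipping the outline — area = 148.78 mm²; (rotated 60° about Z; rotation is an isometry so areas/perimeters/island counts are preserved). At z = 24.92: the cube does not reach this height (z outside [0, 24.5]); the r=5 cylinder at (5.5, 1) gives a regular 12-gon of circumradius 5 (constant along its height) (area = (12/2)·5.000²·sin(360°/12) = 75.00 mm²); the cube at (10, 2) is present — its section is the full 21×11.5 rectangle (area 241.50 mm²); the 16.5×11.5 cube at (-3.5, 3.5) contributes its full rectangle (area 189.75 mm²); Combining (union): the regions partially overlap — summed areas 506.25 mm² minus the doubly-counted overlap 44.28 mm² gives 461.97 mm² — area = 461.97 mm²; the cylinder at (-1, 6.5) is not intersected at this z (z outside [13.5, 18]); Subtracting the remaining from the first: none of the subtracted shapes is present at this height, so that combined region is unchanged — area = 461.97 mm²; (whole slice rotated 60° about Z — lengths, areas and connectivity unchanged). Checking containment: at z = 24.92 the cross-section extends beyond the z = 16.8 cross-section by about 353.75 mm².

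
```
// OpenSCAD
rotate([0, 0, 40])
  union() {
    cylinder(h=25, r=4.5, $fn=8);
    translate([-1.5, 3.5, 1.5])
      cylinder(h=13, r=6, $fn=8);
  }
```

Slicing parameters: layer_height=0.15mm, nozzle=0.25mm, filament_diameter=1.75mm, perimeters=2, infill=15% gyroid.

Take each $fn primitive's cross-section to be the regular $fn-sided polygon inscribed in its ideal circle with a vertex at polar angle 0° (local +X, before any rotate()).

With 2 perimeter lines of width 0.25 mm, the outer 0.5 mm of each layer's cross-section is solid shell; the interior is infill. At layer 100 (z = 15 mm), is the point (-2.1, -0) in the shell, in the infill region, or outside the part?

infill

At z = 15 mm: the r=4.5 cylinder contributes a regular 8-gon of circumradius 4.5; the cylinder at (-1.5, 3.5) is not intersected at this z (z outside [1.5, 14.5]); Merging all regions: only the r=4.5 cylinder is present, so the union is just that shape — 1 connected region; (rotated 40° about Z; rotation is an isometry so areas/perimeters/island counts are preserved). Overall, the cross-section is a single solid region. Undo the 40° rotation: the query point maps to (-1.609, 1.350) in the un-rotated model frame. The nearest boundary edge runs (-3.18, 3.18)→(-4.50, 0.00); distance from the point to it = 2.15 mm. The point is inside the cross-section and 2.15 mm from the nearest boundary — more than the 0.5 mm shell width (2 × 0.25), so it's in the infill interior.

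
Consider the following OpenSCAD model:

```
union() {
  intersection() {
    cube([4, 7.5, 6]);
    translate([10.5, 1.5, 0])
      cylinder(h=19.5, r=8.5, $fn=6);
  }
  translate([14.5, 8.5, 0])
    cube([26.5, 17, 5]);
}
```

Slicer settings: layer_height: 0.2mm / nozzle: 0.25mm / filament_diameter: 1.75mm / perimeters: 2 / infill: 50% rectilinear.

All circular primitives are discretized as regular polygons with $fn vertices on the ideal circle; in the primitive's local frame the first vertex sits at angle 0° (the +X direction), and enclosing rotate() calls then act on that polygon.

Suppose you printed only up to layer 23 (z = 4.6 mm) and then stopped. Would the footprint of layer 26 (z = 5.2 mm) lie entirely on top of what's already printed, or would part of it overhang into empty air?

entirely on top

Compare the two slices. At z = 4.6: the cube is present — its section is the full 4×7.5 rectangle (area 30.00 mm²); the r=8.5 cylinder at (10.5, 1.5) gives a regular 6-gon of circumradius 8.5 (constant along its height) (area = (6/2)·8.500²·sin(360°/6) = 187.71 mm²); Taking the intersection: the r=8.5 cylinder at (10.5, 1.5) partially overlaps the 4×7.5 cube; clipping to the common part keeps 5.81 mm² — area = 5.81 mm²; the 26.5×17 cube at (14.5, 8.5) contributes its full rectangle (area 450.50 mm²); Merging all regions: the 2 present regions are separate (no shared area or edge), so areas and boundary lengths simply add and each stays a separate island — area = 456.31 mm². At z = 5.2: the 4×7.5 cube contributes its full rectangle (area 30.00 mm²); the cylinder at (10.5, 1.5): section is a regular 6-gon, circumradius r=8.5 (area = (6/2)·8.500²·sin(360°/6) = 187.71 mm²); Keeping only the common overlap: the r=8.5 cylinder at (10.5, 1.5) partially overlaps the 4×7.5 cube; clipping to the common part keeps 5.81 mm² — area = 5.81 mm²; the cube at (14.5, 8.5) does not reach this height (z outside [0, 5]); Combining (union): only that combined region is present, so the union is just that shape — area = 5.81 mm². Checking containment: the cross-section at z = 5.2 is a subset of the cross-section at z = 4.6.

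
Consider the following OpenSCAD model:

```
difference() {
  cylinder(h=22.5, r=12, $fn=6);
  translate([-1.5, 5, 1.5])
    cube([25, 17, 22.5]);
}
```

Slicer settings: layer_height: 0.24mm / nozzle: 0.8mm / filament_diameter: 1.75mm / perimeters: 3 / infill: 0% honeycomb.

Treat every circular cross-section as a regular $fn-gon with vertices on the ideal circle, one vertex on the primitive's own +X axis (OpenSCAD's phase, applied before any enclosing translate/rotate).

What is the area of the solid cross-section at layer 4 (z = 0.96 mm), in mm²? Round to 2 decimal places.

At z = 0.96 mm: the r=12 cylinder contributes a regular 6-gon of circumradius 12 (area = (6/2)·12.000²·sin(360°/6) = 374.12 mm²); the cube at (-1.5, 5) does not reach this height (z outside [1.5, 24]); Taking the first minus the rest: none of the subtracted shapes is present at this height, so the r=12 cylinder is unchanged — area = 374.12 mm². Overall, the cross-section is a single solid region. Net area = 374.12 mm².

374.12 mm²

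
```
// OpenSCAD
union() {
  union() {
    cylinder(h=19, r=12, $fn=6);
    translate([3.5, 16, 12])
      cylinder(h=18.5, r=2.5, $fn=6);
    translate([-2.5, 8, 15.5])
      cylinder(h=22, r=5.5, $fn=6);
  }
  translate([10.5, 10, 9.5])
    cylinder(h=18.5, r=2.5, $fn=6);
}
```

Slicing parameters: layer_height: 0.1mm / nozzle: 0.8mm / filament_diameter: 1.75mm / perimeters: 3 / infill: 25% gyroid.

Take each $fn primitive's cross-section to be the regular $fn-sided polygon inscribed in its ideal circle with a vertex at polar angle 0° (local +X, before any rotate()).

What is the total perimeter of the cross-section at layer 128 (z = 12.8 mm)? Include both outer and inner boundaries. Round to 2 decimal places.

102.00 mm

At z = 12.8 mm: the r=12 cylinder contributes a regular 6-gon of circumradius 12 (perimeter = 2·6·12.000·sin(180°/6) = 72.00 mm); the r=2.5 cylinder at (3.5, 16) contributes a regular 6-gon of circumradius 2.5 (perimeter = 2·6·2.500·sin(180°/6) = 15.00 mm); the cylinder at (-2.5, 8) is not intersected at this z (z outside [15.5, 37.5]); Merging all regions: the 2 present regions are separate (no shared area or edge), so areas and boundary lengths simply add and each stays a separate island — boundary = 87.00 mm; the cylinder at (10.5, 10): section is a regular 6-gon, circumradius r=2.5 (perimeter = 2·6·2.500·sin(180°/6) = 15.00 mm); Taking the union: the 2 present regions are separate (no shared area or edge), so areas and boundary lengths simply add and each stays a separate island — boundary = 102.00 mm. Overall, the cross-section has 3 separate islands. Total boundary length (outer) = 102.00 mm.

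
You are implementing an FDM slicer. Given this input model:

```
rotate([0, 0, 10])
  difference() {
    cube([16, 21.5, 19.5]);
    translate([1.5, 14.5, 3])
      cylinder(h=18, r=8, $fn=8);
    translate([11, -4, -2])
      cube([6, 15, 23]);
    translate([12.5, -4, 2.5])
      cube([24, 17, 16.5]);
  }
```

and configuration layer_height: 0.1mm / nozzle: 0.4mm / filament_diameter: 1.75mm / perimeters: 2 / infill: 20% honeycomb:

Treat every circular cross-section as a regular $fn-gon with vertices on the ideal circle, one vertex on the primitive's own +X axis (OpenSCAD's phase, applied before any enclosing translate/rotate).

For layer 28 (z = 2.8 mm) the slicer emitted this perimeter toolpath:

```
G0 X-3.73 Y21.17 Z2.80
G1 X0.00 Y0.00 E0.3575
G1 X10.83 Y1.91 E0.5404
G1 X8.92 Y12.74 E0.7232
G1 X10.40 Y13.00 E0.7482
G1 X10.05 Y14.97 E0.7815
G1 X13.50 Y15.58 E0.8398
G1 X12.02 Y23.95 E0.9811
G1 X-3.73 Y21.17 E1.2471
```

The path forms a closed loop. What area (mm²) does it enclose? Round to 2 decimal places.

Apply the shoelace formula to the sequence of (X, Y) vertices; enclosed area = 281.89 mm².

281.89 mm²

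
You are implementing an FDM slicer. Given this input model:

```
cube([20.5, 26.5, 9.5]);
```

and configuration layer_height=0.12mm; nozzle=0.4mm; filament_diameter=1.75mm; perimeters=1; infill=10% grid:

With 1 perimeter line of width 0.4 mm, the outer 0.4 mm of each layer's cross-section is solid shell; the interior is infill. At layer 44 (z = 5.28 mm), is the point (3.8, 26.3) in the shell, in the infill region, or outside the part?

shell

At z = 5.28 mm: the cube (footprint 20.5×26.5) is included at this height. Overall, the cross-section is a single solid region. The nearest boundary edge runs (20.50, 26.50)→(0.00, 26.50); distance from the point to it = 0.20 mm. The point is inside the cross-section, 0.20 mm from the nearest boundary — within the 0.4 mm shell band (1 × 0.4).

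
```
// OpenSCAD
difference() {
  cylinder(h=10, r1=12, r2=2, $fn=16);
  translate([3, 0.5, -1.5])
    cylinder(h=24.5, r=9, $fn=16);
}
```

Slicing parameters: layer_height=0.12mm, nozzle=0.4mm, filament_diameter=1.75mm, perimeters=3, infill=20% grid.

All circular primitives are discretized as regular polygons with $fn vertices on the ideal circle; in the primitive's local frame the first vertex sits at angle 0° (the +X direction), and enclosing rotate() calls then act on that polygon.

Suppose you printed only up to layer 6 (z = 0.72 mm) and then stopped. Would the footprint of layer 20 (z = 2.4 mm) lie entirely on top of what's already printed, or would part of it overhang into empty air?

Compare the two slices. At z = 0.72: the cone: at t=0.072 of its height the radius interpolates to r₁+(r₂−r₁)t = 11.280, giving a regular 16-gon of that circumradius (area = (16/2)·11.280²·sin(360°/16) = 389.54 mm²); the r=9 cylinder at (3, 0.5) gives a regular 16-gon of circumradius 9 (constant along its height) (area = (16/2)·9.000²·sin(360°/16) = 247.98 mm²); Subtracting the remaining from the first: starting from the cone (389.54 mm²), the r=9 cylinder at (3, 0.5) partially overlaps it — only the 240.39 mm² overlap (of its 247.98 mm²) is removed, clipping the outline — area = 149.14 mm². At z = 2.4: the cone (r1=12→r2=2) has section circumradius 9.600 here — a regular 16-gon (area = (16/2)·9.600²·sin(360°/16) = 282.14 mm²); the r=9 cylinder at (3, 0.5) gives a regular 16-gon of circumradius 9 (constant along its height) (area = (16/2)·9.000²·sin(360°/16) = 247.98 mm²); Subtracting the remaining from the first: starting from the cone (282.14 mm²), the r=9 cylinder at (3, 0.5) partially overlaps it — only the 208.33 mm² overlap (of its 247.98 mm²) is removed, clipping the outline — area = 73.81 mm². Checking containment: the cross-section at z = 2.4 is a subset of the cross-section at z = 0.72.

entirely on top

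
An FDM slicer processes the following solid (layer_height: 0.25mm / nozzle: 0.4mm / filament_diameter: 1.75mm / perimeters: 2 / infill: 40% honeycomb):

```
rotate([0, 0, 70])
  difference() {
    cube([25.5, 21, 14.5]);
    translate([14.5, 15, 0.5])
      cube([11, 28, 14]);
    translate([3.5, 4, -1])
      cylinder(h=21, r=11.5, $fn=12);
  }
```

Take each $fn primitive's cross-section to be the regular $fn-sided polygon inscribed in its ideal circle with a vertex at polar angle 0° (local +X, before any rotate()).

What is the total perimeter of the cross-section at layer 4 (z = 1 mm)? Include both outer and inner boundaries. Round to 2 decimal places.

90.13 mm

At z = 1 mm: the cube (footprint 25.5×21) is included at this height (perimeter 93.00 mm); the cube at (14.5, 15) (footprint 11×28) is included at this height (perimeter 78.00 mm); the r=11.5 cylinder at (3.5, 4) gives a regular 12-gon of circumradius 11.5 (constant along its height) (perimeter = 2·12·11.500·sin(180°/12) = 71.43 mm); Taking the first minus the rest: starting from the 25.5×21 cube, the 11×28 cube at (14.5, 15) partially overlaps it — only the 66.00 mm² overlap (of its 308.00 mm²) is removed, clipping the outline; the r=11.5 cylinder at (3.5, 4) partially overlaps it — only the 195.65 mm² overlap (of its 396.75 mm²) is removed, clipping the outline — boundary = 90.13 mm; (whole slice rotated 70° about Z — lengths, areas and connectivity unchanged). Overall, the cross-section is a single solid region. Total boundary length (outer) = 90.13 mm.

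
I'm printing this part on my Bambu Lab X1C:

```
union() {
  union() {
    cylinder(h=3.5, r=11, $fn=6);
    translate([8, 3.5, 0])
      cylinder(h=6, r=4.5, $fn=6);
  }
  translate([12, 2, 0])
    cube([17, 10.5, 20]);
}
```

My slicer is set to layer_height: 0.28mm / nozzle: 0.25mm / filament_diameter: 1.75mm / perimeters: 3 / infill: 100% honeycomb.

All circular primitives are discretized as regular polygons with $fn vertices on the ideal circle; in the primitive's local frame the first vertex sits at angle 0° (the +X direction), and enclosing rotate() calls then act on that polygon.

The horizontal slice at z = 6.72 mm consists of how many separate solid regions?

At z = 6.72 mm: the cylinder is not intersected at this z (z outside [0, 3.5]); the cylinder at (8, 3.5) is absent (z outside [0, 6]); Combining (union): nothing is present at this height; the 17×10.5 cube at (12, 2) contributes its full rectangle; Merging all regions: only the 17×10.5 cube at (12, 2) is present, so the union is just that shape — 1 connected region. The result has 1 disconnected region.

1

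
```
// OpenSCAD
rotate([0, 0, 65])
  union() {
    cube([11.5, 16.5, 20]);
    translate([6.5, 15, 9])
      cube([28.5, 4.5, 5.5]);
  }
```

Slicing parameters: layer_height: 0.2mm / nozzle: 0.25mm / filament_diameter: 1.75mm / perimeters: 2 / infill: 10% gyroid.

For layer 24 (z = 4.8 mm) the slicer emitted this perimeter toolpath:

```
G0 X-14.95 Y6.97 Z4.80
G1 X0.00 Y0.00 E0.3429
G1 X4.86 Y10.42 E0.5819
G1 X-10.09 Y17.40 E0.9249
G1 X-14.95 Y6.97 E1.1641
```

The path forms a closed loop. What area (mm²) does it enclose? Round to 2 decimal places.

189.75 mm²

Apply the shoelace formula to the sequence of (X, Y) vertices; enclosed area = 189.75 mm².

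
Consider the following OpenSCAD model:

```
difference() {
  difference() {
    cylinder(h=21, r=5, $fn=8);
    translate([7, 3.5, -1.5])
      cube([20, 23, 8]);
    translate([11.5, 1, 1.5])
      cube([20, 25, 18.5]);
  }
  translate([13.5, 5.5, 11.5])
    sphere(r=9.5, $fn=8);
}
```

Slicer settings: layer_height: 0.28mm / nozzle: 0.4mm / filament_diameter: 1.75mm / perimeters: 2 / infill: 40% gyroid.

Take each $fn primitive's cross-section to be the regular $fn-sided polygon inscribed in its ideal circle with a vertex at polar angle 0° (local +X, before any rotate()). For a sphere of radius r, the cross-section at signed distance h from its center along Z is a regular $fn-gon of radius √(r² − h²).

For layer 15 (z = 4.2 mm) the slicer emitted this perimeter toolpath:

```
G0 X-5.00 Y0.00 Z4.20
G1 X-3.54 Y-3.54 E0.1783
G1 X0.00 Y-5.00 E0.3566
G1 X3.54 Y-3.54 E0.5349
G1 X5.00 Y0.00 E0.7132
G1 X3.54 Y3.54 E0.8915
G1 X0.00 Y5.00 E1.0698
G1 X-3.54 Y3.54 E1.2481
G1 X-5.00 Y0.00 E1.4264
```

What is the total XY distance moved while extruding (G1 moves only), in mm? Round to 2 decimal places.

Sum the Euclidean lengths of each G1 segment: total = 30.63 mm.

30.63 mm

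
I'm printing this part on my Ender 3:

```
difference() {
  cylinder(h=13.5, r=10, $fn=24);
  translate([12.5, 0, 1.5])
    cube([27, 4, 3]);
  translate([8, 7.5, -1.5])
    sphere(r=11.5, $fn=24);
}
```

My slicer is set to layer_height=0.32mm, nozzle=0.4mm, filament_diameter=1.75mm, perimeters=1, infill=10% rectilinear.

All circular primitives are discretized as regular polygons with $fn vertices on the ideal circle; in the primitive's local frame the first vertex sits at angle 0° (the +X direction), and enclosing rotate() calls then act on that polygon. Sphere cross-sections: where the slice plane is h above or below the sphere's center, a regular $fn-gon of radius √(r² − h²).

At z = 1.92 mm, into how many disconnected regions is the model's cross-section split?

1

At z = 1.92 mm: the cylinder: section is a regular 24-gon, circumradius r=10; the 27×4 cube at (12.5, 0) contributes its full rectangle; the r=11.5 sphere at (8, 7.5) slices to a regular 24-gon of circumradius 10.980 (√(r²−h²) with h=3.42 from center); After the difference (first − rest): starting from the r=10 cylinder, the 27×4 cube at (12.5, 0) misses the remaining region (no effect); the r=11.5 sphere at (8, 7.5) partially overlaps it — only the 123.75 mm² overlap (of its 374.42 mm²) is removed, clipping the outline — 1 connected region. The result has 1 disconnected region.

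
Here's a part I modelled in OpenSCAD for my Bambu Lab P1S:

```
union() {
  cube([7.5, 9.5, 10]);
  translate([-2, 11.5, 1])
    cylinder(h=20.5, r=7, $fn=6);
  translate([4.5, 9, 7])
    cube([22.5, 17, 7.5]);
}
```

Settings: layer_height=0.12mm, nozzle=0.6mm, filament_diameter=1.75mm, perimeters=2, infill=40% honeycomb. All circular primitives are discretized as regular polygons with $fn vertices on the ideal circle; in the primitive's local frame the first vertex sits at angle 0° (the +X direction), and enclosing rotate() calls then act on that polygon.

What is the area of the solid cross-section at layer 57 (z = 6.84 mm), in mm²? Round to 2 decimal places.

At z = 6.84 mm: the cube (footprint 7.5×9.5) is included at this height (area 71.25 mm²); the r=7 cylinder at (-2, 11.5) gives a regular 6-gon of circumradius 7 (constant along its height) (area = (6/2)·7.000²·sin(360°/6) = 127.31 mm²); the cube at (4.5, 9) does not reach this height (z outside [7, 14.5]); Combining (union): the regions partially overlap — summed areas 198.56 mm² minus the doubly-counted overlap 10.86 mm² gives 187.70 mm² — area = 187.70 mm². Overall, the cross-section is a single solid region. Net area = 187.70 mm².

187.70 mm²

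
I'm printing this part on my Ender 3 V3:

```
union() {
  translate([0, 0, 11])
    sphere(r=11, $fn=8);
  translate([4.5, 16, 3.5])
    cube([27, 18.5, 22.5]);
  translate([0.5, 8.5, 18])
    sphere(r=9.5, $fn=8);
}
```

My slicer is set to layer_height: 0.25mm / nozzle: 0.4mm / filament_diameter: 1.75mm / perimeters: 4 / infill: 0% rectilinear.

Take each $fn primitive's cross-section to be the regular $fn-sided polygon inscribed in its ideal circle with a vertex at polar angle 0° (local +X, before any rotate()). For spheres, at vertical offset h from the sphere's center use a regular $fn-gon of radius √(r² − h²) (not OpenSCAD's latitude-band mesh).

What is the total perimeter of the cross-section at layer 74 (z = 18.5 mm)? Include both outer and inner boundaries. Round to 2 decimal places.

161.09 mm

At z = 18.5 mm: the r=11 sphere slices to a regular 8-gon of circumradius 8.047 (√(r²−h²) with h=7.5 from center) (perimeter = 2·8·8.047·sin(180°/8) = 49.27 mm); the cube at (4.5, 16) (footprint 27×18.5) is included at this height (perimeter 91.00 mm); the r=9.5 sphere at (0.5, 8.5) contributes a regular 8-gon of circumradius √(9.5²−0.5²) = 9.487 (perimeter = 2·8·9.487·sin(180°/8) = 58.09 mm); Combining (union): the regions partially overlap (shared area 82.10 mm²), so the edge portions inside another operand are dropped and the merged outline is re-measured after clipping — boundary = 161.09 mm. Overall, the cross-section is a single solid region. Total boundary length (outer) = 161.09 mm.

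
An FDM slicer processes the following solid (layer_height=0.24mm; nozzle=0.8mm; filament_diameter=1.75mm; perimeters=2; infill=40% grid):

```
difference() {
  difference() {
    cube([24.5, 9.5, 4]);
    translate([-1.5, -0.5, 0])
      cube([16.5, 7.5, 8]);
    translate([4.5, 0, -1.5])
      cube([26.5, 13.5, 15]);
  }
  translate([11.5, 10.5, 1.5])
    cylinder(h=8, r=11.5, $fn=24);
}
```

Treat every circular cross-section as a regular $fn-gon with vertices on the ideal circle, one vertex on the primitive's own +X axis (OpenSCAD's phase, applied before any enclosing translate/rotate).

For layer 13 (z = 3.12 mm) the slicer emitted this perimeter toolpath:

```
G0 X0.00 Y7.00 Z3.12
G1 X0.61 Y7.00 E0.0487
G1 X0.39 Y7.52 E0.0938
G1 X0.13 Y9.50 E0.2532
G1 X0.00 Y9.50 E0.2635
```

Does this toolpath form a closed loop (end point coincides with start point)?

no

Start point (G0): (0.00, 7.00). End point (last G1): the path does not return to the start — open.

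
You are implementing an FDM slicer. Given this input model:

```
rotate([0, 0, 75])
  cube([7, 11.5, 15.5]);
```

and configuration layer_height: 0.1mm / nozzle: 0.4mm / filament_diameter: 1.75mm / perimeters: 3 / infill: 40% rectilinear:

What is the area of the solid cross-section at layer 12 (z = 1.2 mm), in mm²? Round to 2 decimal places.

80.50 mm²

At z = 1.2 mm: the cube (footprint 7×11.5) is included at this height (area 80.50 mm²); (whole slice rotated 75° about Z — lengths, areas and connectivity unchanged). Overall, the cross-section is a single solid region. Net area = 80.50 mm².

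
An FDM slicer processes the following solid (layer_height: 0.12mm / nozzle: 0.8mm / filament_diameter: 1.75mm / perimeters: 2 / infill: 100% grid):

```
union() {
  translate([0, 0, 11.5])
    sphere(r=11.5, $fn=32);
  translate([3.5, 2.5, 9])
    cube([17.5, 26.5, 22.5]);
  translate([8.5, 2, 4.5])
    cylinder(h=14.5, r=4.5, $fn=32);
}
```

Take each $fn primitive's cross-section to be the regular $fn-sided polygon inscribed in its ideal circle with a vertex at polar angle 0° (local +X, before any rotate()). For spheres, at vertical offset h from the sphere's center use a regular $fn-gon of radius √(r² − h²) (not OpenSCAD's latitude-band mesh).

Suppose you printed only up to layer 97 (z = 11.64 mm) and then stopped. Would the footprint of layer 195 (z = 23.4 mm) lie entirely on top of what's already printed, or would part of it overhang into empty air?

Compare the two slices. At z = 11.64: the r=11.5 sphere slices to a regular 32-gon of circumradius 11.499 (√(r²−h²) with h=0.14 from center) (area = (32/2)·11.499²·sin(360°/32) = 412.75 mm²); the cube at (3.5, 2.5) (footprint 17.5×26.5) is included at this height (area 463.75 mm²); the r=4.5 cylinder at (8.5, 2) gives a regular 32-gon of circumradius 4.5 (constant along its height) (area = (32/2)·4.500²·sin(360°/32) = 63.21 mm²); Merging all regions: the regions partially overlap — summed areas 939.71 mm² minus the doubly-counted overlap 102.65 mm² gives 837.06 mm² — area = 837.06 mm². At z = 23.4: the sphere is absent (|z−center|=11.900 > r=11.5); the 17.5×26.5 cube at (3.5, 2.5) contributes its full rectangle (area 463.75 mm²); the cylinder at (8.5, 2) does not reach this height (z outside [4.5, 19]); Combining (union): only the 17.5×26.5 cube at (3.5, 2.5) is present, so the union is just that shape — area = 463.75 mm². Checking containment: the cross-section at z = 23.4 is a subset of the cross-section at z = 11.64.

entirely on top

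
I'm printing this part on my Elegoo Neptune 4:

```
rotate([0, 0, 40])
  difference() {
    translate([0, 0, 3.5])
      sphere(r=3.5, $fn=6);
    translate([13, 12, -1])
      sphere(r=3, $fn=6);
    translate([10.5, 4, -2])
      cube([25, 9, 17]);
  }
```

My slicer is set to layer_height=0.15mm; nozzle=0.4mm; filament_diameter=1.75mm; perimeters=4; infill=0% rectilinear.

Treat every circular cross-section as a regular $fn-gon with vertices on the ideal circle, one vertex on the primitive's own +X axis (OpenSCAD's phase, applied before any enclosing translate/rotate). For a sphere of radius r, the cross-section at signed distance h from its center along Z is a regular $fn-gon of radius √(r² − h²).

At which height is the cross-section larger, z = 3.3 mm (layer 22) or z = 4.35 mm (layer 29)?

layer 22 (z = 3.3 mm)

Layer 22 (z = 3.3): the sphere: section is a regular 6-gon, circumradius = √(r²−h²) = √(3.5²−0.2²) = 3.494 (area = (6/2)·3.494²·sin(360°/6) = 31.72 mm²); the sphere at (13, 12) does not reach this height (|z−center|=4.300 > r=3); the cube at (10.5, 4) is present — its section is the full 25×9 rectangle (area 225.00 mm²); After the difference (first − rest): starting from the r=3.5 sphere (31.72 mm²), the 25×9 cube at (10.5, 4) misses the remaining region (no effect) — area = 31.72 mm²; (rotated 40° about Z; rotation is an isometry so areas/perimeters/island counts are preserved). So its area = 31.72 mm². Layer 29 (z = 4.35): the sphere: section is a regular 6-gon, circumradius = √(r²−h²) = √(3.5²−0.85²) = 3.395 (area = (6/2)·3.395²·sin(360°/6) = 29.95 mm²); the sphere at (13, 12) is absent (|z−center|=5.350 > r=3); the cube at (10.5, 4) (footprint 25×9) is included at this height (area 225.00 mm²); Subtracting the remaining from the first: starting from the r=3.5 sphere (29.95 mm²), the 25×9 cube at (10.5, 4) misses the remaining region (no effect) — area = 29.95 mm²; (whole slice rotated 40° about Z — lengths, areas and connectivity unchanged). So its area = 29.95 mm². Layer 22 is larger (31.72 vs 29.95 mm²).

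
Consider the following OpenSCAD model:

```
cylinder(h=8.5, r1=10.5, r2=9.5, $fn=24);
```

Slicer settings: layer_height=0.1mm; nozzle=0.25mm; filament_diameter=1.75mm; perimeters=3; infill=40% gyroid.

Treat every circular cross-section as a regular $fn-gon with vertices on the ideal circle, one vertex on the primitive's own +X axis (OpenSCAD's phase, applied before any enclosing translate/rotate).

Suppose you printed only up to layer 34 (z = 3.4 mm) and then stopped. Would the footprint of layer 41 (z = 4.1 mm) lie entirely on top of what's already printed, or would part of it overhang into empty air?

entirely on top

Compare the two slices. At z = 3.4: the cone contributes a regular 24-gon of circumradius 10.100 (interpolated between r1=10.5 and r2=9.5 at t=0.400) (area = (24/2)·10.100²·sin(360°/24) = 316.83 mm²). At z = 4.1: the cone (r1=10.5→r2=9.5) has section circumradius 10.018 here — a regular 24-gon (area = (24/2)·10.018²·sin(360°/24) = 311.68 mm²). Checking containment: the cross-section at z = 4.1 is a subset of the cross-section at z = 3.4.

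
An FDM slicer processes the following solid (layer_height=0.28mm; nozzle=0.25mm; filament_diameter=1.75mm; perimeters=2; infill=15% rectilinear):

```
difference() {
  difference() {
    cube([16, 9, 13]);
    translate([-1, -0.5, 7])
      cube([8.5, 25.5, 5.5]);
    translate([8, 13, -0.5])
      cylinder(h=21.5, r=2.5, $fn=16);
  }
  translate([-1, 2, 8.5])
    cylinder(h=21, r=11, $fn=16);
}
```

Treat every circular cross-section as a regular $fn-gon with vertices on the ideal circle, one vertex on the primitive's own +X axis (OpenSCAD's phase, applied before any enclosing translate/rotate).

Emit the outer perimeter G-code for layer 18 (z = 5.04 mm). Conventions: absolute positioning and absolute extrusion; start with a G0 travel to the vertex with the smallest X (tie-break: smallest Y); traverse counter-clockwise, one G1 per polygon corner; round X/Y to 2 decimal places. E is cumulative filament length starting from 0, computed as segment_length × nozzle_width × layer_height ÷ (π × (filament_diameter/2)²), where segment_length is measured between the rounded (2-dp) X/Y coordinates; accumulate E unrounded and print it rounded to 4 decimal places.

G0 X0.00 Y0.00 Z5.04
G1 X16.00 Y0.00 E0.4656
G1 X16.00 Y9.00 E0.7276
G1 X0.00 Y9.00 E1.1932
G1 X0.00 Y0.00 E1.4551

At z = 5.04 mm: the cube (footprint 16×9) is included at this height; the cube at (-1, -0.5) is not intersected at this z (z outside [7, 12.5]); the cylinder at (8, 13): section is a regular 16-gon, circumradius r=2.5; After the difference (first − rest): starting from the 16×9 cube, the r=2.5 cylinder at (8, 13) misses the remaining region (no effect) — 1 connected region; the cylinder at (-1, 2) is absent (z outside [8.5, 29.5]); After the difference (first − rest): none of the subtracted shapes is present at this height, so the result so far is unchanged — 1 connected region. The outline is a single polygon with 4 vertices. Extrusion per mm of travel: 0.25 × 0.28 / (π × 0.875²) = 0.029103. Accumulating E over each segment gives final E = 1.4551.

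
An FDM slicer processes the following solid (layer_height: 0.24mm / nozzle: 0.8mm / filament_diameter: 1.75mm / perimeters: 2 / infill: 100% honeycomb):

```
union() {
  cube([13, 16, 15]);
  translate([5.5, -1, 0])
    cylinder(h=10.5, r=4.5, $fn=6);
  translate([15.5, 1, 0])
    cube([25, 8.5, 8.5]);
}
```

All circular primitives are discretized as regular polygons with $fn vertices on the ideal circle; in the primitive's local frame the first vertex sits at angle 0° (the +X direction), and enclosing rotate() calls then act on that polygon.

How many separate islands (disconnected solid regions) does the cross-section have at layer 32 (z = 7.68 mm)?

At z = 7.68 mm: the cube is present — its section is the full 13×16 rectangle; the cylinder at (5.5, -1): section is a regular 6-gon, circumradius r=4.5; the cube at (15.5, 1) (footprint 25×8.5) is included at this height; Taking the union: the regions partially overlap (shared area 17.88 mm²), so overlapping operands fuse into one piece — 2 connected regions. Overall, the cross-section has 2 separate islands. Island count = 2.

2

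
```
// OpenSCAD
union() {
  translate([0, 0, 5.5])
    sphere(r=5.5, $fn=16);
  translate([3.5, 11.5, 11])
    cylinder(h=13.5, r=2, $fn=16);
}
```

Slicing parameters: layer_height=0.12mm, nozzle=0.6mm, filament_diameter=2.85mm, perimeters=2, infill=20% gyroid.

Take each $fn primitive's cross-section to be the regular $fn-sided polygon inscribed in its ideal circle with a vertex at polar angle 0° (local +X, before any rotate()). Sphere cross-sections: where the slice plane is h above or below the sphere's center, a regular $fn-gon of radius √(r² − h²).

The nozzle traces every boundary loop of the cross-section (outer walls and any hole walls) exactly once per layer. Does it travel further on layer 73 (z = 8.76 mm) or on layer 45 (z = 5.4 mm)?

Layer 73 (z = 8.76): the r=5.5 sphere contributes a regular 16-gon of circumradius √(5.5²−3.26²) = 4.430 (perimeter = 2·16·4.430·sin(180°/16) = 27.65 mm); the cylinder at (3.5, 11.5) does not reach this height (z outside [11, 24.5]); Merging all regions: only the r=5.5 sphere is present, so the union is just that shape — boundary = 27.65 mm. So its perimeter = 27.65 mm. Layer 45 (z = 5.4): the r=5.5 sphere slices to a regular 16-gon of circumradius 5.499 (√(r²−h²) with h=0.1 from center) (perimeter = 2·16·5.499·sin(180°/16) = 34.33 mm); the cylinder at (3.5, 11.5) is absent (z outside [11, 24.5]); Merging all regions: only the r=5.5 sphere is present, so the union is just that shape — boundary = 34.33 mm. So its perimeter = 34.33 mm. Layer 45 is larger (34.33 vs 27.65 mm).

layer 45 (z = 5.4 mm)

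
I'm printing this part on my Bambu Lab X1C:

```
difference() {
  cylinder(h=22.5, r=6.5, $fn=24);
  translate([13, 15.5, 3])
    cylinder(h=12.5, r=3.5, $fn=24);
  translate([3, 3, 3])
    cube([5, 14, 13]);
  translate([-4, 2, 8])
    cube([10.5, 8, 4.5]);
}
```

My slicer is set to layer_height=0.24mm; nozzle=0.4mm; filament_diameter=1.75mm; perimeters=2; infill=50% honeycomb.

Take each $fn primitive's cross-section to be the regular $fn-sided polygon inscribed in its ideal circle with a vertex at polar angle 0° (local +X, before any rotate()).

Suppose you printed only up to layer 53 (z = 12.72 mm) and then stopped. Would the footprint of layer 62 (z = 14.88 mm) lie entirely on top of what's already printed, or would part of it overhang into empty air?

Compare the two slices. At z = 12.72: the r=6.5 cylinder contributes a regular 24-gon of circumradius 6.5 (area = (24/2)·6.500²·sin(360°/24) = 131.22 mm²); the r=3.5 cylinder at (13, 15.5) contributes a regular 24-gon of circumradius 3.5 (area = (24/2)·3.500²·sin(360°/24) = 38.05 mm²); the cube at (3, 3) (footprint 5×14) is included at this height (area 70.00 mm²); the cube at (-4, 2) does not reach this height (z outside [8, 12.5]); Taking the first minus the rest: starting from the r=6.5 cylinder (131.22 mm²), the r=3.5 cylinder at (13, 15.5) misses the remaining region (no effect); the 5×14 cube at (3, 3) partially overlaps it — only the 4.48 mm² overlap (of its 70.00 mm²) is removed, clipping the outline — area = 126.74 mm². At z = 14.88: the r=6.5 cylinder contributes a regular 24-gon of circumradius 6.5 (area = (24/2)·6.500²·sin(360°/24) = 131.22 mm²); the cylinder at (13, 15.5): section is a regular 24-gon, circumradius r=3.5 (area = (24/2)·3.500²·sin(360°/24) = 38.05 mm²); the cube at (3, 3) (footprint 5×14) is included at this height (area 70.00 mm²); the cube at (-4, 2) is absent (z outside [8, 12.5]); After the difference (first − rest): starting from the r=6.5 cylinder (131.22 mm²), the r=3.5 cylinder at (13, 15.5) misses the remaining region (no effect); the 5×14 cube at (3, 3) partially overlaps it — only the 4.48 mm² overlap (of its 70.00 mm²) is removed, clipping the outline — area = 126.74 mm². Checking containment: the cross-section at z = 14.88 is a subset of the cross-section at z = 12.72.

entirely on top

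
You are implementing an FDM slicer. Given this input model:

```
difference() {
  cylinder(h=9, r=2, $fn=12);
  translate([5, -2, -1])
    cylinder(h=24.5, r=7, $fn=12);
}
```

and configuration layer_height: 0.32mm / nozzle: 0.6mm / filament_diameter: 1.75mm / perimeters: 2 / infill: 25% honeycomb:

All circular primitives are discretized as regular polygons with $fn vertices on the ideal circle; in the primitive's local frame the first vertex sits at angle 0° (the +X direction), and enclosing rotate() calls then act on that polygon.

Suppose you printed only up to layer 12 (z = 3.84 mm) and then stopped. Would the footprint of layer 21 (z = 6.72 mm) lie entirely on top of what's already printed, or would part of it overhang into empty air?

entirely on top

Compare the two slices. At z = 3.84: the r=2 cylinder contributes a regular 12-gon of circumradius 2 (area = (12/2)·2.000²·sin(360°/12) = 12.00 mm²); the r=7 cylinder at (5, -2) gives a regular 12-gon of circumradius 7 (constant along its height) (area = (12/2)·7.000²·sin(360°/12) = 147.00 mm²); After the difference (first − rest): starting from the r=2 cylinder (12.00 mm²), the r=7 cylinder at (5, -2) partially overlaps it — only the 10.98 mm² overlap (of its 147.00 mm²) is removed, clipping the outline — area = 1.02 mm². At z = 6.72: the cylinder: section is a regular 12-gon, circumradius r=2 (area = (12/2)·2.000²·sin(360°/12) = 12.00 mm²); the r=7 cylinder at (5, -2) contributes a regular 12-gon of circumradius 7 (area = (12/2)·7.000²·sin(360°/12) = 147.00 mm²); Taking the first minus the rest: starting from the r=2 cylinder (12.00 mm²), the r=7 cylinder at (5, -2) partially overlaps it — only the 10.98 mm² overlap (of its 147.00 mm²) is removed, clipping the outline — area = 1.02 mm². Checking containment: the cross-section at z = 6.72 is a subset of the cross-section at z = 3.84.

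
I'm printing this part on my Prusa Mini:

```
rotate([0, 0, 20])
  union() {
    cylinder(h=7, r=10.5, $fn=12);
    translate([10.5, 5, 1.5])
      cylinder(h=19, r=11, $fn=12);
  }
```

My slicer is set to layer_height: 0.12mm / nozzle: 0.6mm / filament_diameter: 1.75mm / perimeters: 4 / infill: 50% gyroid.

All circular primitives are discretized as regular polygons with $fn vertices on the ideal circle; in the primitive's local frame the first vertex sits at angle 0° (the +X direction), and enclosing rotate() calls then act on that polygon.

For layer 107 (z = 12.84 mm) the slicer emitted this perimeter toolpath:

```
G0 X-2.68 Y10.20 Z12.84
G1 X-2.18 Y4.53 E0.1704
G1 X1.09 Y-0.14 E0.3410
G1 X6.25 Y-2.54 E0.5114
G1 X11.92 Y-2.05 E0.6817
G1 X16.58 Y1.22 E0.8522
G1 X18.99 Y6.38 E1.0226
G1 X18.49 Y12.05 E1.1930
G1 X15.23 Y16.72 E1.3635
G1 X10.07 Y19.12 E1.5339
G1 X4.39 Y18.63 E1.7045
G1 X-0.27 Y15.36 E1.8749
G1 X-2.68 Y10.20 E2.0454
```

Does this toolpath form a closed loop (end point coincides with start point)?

Start point (G0): (-2.68, 10.20). End point (last G1): the path returns to the start — closed.

yes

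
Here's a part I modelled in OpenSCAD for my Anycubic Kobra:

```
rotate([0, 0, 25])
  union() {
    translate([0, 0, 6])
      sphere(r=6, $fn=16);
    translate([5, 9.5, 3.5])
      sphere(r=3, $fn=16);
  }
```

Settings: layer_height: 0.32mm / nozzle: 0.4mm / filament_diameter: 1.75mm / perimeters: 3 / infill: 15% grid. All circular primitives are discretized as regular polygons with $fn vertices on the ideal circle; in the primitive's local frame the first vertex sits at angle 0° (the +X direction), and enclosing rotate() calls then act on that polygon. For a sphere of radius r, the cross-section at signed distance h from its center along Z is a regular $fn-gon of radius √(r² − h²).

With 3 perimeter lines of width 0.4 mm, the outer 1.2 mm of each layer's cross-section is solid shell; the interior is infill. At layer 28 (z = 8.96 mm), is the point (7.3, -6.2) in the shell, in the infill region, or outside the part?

outside

At z = 8.96 mm: the r=6 sphere contributes a regular 16-gon of circumradius √(6²−2.96²) = 5.219; the sphere at (5, 9.5) is not intersected at this z (|z−center|=5.460 > r=3); Taking the union: only the r=6 sphere is present, so the union is just that shape — 1 connected region; (whole slice rotated 25° about Z — lengths, areas and connectivity unchanged). Overall, the cross-section is a single solid region. Undo the 25° rotation: the query point maps to (3.996, -8.704) in the un-rotated model frame. The nearest boundary edge runs (-0.00, -5.22)→(2.00, -4.82); distance from the point to it = 4.37 mm. The point is not inside any of the regions above, so it lies outside the cross-section (4.37 mm from the nearest boundary).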